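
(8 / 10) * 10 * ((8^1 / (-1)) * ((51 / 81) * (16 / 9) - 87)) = 1335616 / 243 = 5496.36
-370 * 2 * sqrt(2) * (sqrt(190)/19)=-1480 * sqrt(95)/19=-759.22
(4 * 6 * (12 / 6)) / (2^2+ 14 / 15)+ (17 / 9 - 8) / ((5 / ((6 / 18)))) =9313 / 999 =9.32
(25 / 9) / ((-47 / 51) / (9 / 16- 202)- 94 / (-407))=50681675 / 4297398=11.79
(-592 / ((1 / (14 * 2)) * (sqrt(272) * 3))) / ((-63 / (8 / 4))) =1184 * sqrt(17) / 459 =10.64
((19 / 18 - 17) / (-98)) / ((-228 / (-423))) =1927 / 6384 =0.30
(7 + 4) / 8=11 / 8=1.38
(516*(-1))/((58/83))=-21414/29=-738.41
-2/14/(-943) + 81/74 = 534755/488474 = 1.09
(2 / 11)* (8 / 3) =0.48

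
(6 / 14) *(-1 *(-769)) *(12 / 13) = 27684 / 91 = 304.22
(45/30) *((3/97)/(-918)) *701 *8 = -1402/4947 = -0.28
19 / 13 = 1.46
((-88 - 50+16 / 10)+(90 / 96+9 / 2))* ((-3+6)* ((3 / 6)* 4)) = -31431 / 40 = -785.78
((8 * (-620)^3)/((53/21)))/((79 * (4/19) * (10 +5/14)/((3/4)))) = -3289245.55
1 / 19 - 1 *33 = -626 / 19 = -32.95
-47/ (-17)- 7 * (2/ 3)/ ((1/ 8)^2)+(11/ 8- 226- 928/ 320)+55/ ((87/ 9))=-517.74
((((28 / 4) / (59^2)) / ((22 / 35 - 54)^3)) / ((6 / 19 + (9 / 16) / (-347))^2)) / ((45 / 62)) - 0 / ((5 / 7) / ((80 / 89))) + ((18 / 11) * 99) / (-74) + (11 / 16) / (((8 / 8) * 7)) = -30366657928124536389134555 / 14522725832916115334410128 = -2.09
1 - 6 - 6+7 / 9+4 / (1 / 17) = 520 / 9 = 57.78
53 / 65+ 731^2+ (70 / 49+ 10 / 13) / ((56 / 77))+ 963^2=665088896 / 455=1461733.84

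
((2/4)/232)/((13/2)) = 0.00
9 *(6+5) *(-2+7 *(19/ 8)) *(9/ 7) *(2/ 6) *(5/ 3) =1034.20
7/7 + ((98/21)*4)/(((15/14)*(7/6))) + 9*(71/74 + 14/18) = 35041/1110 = 31.57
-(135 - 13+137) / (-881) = 259 / 881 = 0.29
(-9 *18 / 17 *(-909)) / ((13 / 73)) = 10749834 / 221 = 48641.78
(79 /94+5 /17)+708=1133197 /1598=709.13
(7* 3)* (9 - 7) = 42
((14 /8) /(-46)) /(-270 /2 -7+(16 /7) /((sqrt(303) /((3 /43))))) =2107 * sqrt(303) /2121919443254+4547898397 /16975355546032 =0.00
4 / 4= 1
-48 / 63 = -16 / 21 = -0.76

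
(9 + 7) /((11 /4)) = 5.82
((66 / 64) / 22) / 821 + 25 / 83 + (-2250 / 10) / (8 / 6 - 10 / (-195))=-707373351 / 4361152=-162.20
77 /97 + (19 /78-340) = -2564591 /7566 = -338.96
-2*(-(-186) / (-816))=31 / 68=0.46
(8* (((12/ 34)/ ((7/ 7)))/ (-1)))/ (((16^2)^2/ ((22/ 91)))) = -33/ 3168256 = -0.00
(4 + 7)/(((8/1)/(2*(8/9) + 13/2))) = 1639/144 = 11.38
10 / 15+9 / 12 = 17 / 12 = 1.42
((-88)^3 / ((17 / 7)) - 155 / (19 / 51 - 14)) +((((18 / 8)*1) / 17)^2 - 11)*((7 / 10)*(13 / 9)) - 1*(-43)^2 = -16338950929847 / 57846240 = -282454.85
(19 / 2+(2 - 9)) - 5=-5 / 2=-2.50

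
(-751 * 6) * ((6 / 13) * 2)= -54072 / 13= -4159.38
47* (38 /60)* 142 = 63403 /15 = 4226.87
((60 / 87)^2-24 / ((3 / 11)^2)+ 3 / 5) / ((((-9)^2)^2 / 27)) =-4056871 / 3065445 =-1.32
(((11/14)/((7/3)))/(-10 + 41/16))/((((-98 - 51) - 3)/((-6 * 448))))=-12672/15827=-0.80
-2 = -2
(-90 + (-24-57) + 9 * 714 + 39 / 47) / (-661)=-9.46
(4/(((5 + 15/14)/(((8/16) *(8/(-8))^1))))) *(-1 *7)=196/85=2.31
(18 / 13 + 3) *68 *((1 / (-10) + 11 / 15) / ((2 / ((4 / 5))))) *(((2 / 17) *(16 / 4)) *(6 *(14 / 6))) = 161728 / 325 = 497.62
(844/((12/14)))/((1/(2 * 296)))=1748768/3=582922.67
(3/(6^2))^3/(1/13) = 13/1728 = 0.01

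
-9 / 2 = -4.50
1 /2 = 0.50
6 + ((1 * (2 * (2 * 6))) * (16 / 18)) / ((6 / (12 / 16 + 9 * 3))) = 314 / 3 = 104.67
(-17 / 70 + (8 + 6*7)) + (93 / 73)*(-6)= 215199 / 5110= 42.11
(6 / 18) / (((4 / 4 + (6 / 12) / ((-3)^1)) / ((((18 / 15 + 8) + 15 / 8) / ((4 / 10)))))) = 11.08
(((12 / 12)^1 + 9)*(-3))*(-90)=2700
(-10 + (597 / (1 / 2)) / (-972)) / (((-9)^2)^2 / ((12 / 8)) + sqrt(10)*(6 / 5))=-27285 / 10628812 + 1819*sqrt(10) / 2582801316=-0.00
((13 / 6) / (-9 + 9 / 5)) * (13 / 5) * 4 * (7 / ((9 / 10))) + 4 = -4943 / 243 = -20.34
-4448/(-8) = 556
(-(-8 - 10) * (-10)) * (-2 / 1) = 360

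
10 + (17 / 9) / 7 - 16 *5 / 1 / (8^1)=17 / 63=0.27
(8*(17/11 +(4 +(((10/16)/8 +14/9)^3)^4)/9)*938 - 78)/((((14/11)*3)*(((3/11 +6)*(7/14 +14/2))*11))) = 521877003210790872477039769186534157131/3261234049857104112551338403879190528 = 160.02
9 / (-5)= -9 / 5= -1.80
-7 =-7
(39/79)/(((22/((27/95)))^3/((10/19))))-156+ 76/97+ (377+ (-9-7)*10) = 8212281585880489/132920291441300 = 61.78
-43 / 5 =-8.60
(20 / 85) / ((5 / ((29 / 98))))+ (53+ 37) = 374908 / 4165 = 90.01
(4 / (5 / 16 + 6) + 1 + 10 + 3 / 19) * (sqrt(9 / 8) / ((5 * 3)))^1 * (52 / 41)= 294164 * sqrt(2) / 393395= 1.06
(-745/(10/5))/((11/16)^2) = -95360/121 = -788.10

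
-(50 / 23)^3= -125000 / 12167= -10.27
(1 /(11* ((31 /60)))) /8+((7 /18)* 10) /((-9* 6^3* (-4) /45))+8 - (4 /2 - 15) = 55801931 /2651616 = 21.04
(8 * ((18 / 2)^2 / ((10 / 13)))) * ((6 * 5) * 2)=50544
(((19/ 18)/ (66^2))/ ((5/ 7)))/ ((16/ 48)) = 133/ 130680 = 0.00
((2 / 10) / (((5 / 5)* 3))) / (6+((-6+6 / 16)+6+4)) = 8 / 1245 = 0.01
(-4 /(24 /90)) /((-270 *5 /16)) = 0.18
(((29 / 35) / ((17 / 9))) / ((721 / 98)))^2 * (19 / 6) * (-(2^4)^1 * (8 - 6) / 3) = -9203904 / 76650025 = -0.12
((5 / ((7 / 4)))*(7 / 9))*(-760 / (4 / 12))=-15200 / 3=-5066.67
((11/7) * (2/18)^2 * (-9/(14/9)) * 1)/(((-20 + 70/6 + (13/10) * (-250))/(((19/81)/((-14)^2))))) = 209/518616000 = 0.00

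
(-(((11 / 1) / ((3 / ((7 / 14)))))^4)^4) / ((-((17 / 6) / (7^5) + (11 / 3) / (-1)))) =-772277109817057309927 / 173844785642176512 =-4442.34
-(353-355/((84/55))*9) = 48691/28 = 1738.96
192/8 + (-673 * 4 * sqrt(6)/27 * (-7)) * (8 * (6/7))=24 + 43072 * sqrt(6)/9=11746.71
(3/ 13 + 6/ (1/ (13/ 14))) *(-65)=-2640/ 7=-377.14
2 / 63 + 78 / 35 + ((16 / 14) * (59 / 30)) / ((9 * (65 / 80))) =31544 / 12285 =2.57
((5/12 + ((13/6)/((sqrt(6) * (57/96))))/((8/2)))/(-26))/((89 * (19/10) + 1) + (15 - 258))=10 * sqrt(6)/124659 + 25/113724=0.00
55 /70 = 11 /14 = 0.79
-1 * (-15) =15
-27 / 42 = -9 / 14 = -0.64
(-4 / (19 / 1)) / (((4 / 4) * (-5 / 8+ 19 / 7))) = -224 / 2223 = -0.10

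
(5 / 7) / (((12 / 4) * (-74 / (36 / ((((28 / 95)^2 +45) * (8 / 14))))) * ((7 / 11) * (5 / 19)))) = -5658675 / 210778862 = -0.03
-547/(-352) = 547/352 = 1.55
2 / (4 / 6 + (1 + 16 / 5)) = 30 / 73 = 0.41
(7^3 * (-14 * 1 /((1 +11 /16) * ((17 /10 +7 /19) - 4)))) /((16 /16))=14598080 /9909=1473.21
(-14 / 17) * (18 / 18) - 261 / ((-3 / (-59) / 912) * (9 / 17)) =-150321630 / 17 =-8842448.82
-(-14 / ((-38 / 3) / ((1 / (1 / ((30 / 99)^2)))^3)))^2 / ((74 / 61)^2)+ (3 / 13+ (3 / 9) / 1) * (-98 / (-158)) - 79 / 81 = -58827383171834621758337587 / 94060192394041726410533547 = -0.63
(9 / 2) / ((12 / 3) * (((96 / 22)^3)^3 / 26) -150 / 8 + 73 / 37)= 20415111108678 / 400295104142509859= 0.00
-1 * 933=-933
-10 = -10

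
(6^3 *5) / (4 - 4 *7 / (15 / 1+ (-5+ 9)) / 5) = 12825 / 44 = 291.48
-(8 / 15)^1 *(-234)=124.80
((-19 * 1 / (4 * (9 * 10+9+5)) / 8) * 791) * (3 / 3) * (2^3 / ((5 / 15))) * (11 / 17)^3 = -60010797 / 2043808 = -29.36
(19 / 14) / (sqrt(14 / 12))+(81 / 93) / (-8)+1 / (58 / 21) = 1821 / 7192+19 * sqrt(42) / 98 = 1.51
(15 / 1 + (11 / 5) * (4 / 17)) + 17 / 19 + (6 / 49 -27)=-828161 / 79135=-10.47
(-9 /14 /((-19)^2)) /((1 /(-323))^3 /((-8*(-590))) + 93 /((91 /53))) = -25774973640 /783986137962869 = -0.00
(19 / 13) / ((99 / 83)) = 1577 / 1287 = 1.23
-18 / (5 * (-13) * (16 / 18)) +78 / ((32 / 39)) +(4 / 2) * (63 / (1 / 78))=10320309 / 1040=9923.37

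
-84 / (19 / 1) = -84 / 19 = -4.42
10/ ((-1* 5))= -2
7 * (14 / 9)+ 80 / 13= 1994 / 117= 17.04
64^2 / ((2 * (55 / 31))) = 63488 / 55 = 1154.33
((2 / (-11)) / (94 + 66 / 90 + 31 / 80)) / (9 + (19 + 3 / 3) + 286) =-32 / 5273499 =-0.00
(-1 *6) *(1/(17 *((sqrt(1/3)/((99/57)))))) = -198 *sqrt(3)/323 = -1.06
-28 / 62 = -14 / 31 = -0.45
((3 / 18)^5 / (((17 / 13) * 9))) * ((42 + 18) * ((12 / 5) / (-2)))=-13 / 16524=-0.00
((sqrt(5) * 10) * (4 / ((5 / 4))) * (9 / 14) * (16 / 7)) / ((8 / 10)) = 2880 * sqrt(5) / 49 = 131.43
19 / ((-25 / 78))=-1482 / 25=-59.28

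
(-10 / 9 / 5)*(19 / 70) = -19 / 315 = -0.06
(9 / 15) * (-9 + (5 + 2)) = -6 / 5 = -1.20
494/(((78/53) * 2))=167.83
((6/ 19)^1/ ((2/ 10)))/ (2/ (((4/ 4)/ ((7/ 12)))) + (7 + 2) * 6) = 180/ 6289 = 0.03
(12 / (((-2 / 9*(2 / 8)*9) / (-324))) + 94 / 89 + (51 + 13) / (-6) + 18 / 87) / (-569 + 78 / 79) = -13.67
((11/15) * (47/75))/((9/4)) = 2068/10125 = 0.20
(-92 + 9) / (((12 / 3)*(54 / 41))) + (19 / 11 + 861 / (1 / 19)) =38835655 / 2376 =16344.97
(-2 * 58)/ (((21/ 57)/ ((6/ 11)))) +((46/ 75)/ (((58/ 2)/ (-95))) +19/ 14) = -11548561/ 66990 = -172.39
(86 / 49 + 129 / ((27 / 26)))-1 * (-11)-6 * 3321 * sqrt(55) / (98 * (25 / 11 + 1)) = 60407 / 441-12177 * sqrt(55) / 196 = -323.77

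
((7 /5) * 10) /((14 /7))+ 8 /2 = 11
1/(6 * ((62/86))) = 43/186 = 0.23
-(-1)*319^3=32461759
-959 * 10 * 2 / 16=-4795 / 4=-1198.75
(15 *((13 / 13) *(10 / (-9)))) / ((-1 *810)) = 5 / 243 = 0.02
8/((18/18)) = 8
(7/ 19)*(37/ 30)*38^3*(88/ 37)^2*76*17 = 101133046784/ 555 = 182221705.92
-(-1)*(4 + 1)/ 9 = 5/ 9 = 0.56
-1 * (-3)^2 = -9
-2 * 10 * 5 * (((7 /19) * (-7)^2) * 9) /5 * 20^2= -24696000 /19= -1299789.47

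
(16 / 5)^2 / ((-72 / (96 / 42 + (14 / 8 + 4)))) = -8 / 7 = -1.14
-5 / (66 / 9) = -15 / 22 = -0.68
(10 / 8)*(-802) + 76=-1853 / 2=-926.50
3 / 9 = 1 / 3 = 0.33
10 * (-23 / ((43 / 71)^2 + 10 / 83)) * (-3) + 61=100378189 / 67959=1477.04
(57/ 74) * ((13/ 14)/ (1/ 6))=2223/ 518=4.29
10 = 10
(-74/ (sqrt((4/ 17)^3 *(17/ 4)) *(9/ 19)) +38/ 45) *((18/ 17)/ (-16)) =59679/ 1360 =43.88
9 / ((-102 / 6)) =-9 / 17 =-0.53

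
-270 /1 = -270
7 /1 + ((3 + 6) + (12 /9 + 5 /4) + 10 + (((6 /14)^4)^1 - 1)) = 795703 /28812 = 27.62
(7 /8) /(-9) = -7 /72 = -0.10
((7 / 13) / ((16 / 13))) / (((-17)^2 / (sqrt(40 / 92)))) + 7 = 7 * sqrt(230) / 106352 + 7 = 7.00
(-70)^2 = 4900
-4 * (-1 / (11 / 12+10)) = 48 / 131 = 0.37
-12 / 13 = -0.92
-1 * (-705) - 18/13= 9147/13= 703.62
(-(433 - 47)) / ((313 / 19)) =-7334 / 313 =-23.43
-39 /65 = -3 /5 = -0.60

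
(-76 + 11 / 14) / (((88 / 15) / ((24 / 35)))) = -9477 / 1078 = -8.79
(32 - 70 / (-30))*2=206 / 3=68.67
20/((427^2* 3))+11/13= 6017117/7110831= 0.85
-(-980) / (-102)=-490 / 51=-9.61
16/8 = 2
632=632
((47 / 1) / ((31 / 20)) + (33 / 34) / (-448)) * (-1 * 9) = -128853513 / 472192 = -272.88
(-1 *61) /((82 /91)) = -5551 /82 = -67.70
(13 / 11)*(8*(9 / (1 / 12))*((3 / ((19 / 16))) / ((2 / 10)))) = 2695680 / 209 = 12897.99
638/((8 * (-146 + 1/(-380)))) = -30305/55481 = -0.55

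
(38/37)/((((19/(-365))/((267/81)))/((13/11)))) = -844610/10989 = -76.86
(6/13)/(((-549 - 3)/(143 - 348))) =205/1196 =0.17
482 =482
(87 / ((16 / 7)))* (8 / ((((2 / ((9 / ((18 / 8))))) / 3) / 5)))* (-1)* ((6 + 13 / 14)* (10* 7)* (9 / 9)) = -4430475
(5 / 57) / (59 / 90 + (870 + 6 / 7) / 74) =38850 / 5502419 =0.01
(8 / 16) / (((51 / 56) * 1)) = 28 / 51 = 0.55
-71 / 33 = -2.15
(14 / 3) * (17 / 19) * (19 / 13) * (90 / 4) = 1785 / 13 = 137.31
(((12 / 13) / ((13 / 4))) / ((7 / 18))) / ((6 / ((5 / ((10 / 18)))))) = 1296 / 1183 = 1.10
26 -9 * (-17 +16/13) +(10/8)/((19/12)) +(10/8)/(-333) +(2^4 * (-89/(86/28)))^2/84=1659305320357/608328396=2727.65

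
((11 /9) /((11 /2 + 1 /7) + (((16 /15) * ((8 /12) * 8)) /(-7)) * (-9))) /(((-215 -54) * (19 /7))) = -5390 /41721093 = -0.00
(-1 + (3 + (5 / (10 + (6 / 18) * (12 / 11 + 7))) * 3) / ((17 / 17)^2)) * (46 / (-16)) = -30659 / 3352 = -9.15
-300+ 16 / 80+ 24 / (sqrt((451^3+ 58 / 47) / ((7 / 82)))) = -1499 / 5+ 4 * sqrt(116315405681790) / 58923711085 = -299.80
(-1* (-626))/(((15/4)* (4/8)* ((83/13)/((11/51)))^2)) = 102408592/268774335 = 0.38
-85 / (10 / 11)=-187 / 2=-93.50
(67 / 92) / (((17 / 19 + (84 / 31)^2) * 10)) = 1223353 / 138368920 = 0.01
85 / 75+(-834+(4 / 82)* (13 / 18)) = -1536574 / 1845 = -832.83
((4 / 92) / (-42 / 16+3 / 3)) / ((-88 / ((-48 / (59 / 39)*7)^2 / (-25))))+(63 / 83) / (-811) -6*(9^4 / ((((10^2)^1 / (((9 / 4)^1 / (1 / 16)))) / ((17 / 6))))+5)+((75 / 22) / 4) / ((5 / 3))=-476431282907885829 / 11856417581800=-40183.41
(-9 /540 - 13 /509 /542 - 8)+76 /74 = -6.99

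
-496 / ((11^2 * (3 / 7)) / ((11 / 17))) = -3472 / 561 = -6.19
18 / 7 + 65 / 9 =617 / 63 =9.79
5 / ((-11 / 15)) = -75 / 11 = -6.82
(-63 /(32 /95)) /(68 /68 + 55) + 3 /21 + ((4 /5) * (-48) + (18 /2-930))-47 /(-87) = -749942483 /779520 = -962.06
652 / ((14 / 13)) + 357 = 6737 / 7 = 962.43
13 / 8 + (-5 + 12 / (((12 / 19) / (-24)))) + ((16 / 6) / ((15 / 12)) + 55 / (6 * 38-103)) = -274081 / 600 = -456.80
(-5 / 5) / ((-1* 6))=1 / 6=0.17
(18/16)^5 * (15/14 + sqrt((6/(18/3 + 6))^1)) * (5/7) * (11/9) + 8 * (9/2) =360855 * sqrt(2)/458752 + 121018329/3211264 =38.80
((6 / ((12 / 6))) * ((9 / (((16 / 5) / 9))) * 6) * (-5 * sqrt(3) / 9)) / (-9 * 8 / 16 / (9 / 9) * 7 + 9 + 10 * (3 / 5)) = 675 * sqrt(3) / 44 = 26.57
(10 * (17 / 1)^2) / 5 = 578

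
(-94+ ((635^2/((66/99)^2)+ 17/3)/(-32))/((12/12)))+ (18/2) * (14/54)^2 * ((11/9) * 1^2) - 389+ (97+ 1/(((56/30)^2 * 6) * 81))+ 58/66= -28736.32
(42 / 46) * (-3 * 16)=-1008 / 23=-43.83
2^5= 32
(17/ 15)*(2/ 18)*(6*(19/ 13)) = 646/ 585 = 1.10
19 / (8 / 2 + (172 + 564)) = 19 / 740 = 0.03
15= 15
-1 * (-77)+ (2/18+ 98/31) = 22396/279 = 80.27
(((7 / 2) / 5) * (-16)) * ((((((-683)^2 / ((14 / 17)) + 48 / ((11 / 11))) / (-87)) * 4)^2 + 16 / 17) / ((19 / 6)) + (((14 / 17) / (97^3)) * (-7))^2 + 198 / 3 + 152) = -969087344030663380990004270896 / 403893760587847099395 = -2399362007.03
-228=-228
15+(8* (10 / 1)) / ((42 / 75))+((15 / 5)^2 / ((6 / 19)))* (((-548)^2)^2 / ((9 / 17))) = 101951307679603 / 21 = 4854824175219.19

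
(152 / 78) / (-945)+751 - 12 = 27235769 / 36855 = 739.00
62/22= 31/11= 2.82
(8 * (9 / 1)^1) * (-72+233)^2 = 1866312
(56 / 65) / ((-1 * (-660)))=14 / 10725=0.00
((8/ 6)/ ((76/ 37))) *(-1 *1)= -37/ 57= -0.65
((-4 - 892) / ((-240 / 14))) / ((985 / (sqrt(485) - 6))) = -1568 / 4925 + 784*sqrt(485) / 14775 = 0.85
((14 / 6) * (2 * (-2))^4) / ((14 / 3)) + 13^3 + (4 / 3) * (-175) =2091.67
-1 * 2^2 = -4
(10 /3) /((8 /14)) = 35 /6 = 5.83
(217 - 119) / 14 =7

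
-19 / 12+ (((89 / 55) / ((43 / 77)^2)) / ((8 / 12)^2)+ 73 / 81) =16463857 / 1497690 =10.99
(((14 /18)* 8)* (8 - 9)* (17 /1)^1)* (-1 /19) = 952 /171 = 5.57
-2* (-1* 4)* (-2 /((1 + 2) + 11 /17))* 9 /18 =-2.19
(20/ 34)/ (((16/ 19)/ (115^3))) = 144483125/ 136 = 1062375.92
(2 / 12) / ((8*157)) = 1 / 7536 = 0.00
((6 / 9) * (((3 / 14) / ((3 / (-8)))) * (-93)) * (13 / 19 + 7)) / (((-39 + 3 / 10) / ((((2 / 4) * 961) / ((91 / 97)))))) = -16876005680 / 4683861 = -3603.01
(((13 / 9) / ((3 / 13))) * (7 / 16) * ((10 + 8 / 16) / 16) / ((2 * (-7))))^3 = -1655595487 / 782757789696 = -0.00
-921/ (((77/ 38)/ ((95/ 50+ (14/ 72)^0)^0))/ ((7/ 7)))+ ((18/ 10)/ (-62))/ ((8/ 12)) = -21700839/ 47740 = -454.56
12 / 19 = 0.63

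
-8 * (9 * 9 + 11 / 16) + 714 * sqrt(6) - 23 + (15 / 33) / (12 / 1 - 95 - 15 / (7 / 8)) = -10433053 / 15422 + 714 * sqrt(6) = 1072.43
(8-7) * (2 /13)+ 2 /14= 27 /91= 0.30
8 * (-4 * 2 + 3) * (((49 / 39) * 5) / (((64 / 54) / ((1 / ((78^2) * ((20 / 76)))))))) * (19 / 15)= -17689 / 105456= -0.17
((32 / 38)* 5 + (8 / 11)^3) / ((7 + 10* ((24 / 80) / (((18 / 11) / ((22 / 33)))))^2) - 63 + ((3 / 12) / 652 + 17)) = -122743537920 / 1037738439419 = -0.12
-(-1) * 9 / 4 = 9 / 4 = 2.25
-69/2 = -34.50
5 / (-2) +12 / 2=7 / 2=3.50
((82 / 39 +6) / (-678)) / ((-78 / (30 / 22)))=395 / 1890603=0.00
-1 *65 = -65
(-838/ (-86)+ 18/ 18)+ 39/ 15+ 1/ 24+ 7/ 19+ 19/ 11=16695919/ 1078440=15.48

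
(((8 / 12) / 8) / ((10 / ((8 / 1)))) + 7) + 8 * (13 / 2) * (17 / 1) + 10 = 13516 / 15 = 901.07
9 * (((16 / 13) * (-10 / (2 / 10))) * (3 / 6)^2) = -1800 / 13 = -138.46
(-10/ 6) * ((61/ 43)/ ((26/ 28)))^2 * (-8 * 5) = 145863200/ 937443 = 155.60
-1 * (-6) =6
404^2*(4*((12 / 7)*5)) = 39171840 / 7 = 5595977.14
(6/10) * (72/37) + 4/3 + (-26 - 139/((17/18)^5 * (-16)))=-9407104784/788020635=-11.94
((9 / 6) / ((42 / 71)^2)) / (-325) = -5041 / 382200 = -0.01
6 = 6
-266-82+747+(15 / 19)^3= 2740116 / 6859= 399.49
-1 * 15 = -15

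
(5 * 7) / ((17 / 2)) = 70 / 17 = 4.12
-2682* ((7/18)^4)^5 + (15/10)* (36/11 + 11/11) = 49930461068026844397143417/7790588798908714439933952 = 6.41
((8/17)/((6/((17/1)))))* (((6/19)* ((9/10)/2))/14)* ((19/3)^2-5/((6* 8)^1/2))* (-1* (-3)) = 8619/5320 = 1.62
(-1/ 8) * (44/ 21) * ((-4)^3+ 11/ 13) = 9031/ 546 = 16.54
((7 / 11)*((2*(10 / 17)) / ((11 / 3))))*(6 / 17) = 2520 / 34969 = 0.07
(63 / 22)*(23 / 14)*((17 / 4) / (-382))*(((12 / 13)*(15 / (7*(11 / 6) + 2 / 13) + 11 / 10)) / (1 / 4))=-241153551 / 553361380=-0.44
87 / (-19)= -87 / 19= -4.58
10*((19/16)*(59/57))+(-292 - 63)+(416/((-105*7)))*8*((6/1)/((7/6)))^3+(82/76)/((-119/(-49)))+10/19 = -32833794863/34286280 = -957.64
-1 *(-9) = 9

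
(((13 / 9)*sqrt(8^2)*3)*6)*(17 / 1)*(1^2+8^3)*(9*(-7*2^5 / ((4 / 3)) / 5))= -2742719616 / 5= -548543923.20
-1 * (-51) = 51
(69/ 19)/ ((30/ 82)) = 943/ 95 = 9.93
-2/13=-0.15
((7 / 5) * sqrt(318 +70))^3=266168 * sqrt(97) / 125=20971.61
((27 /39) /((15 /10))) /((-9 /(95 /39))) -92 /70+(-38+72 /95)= -7824958 /202293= -38.68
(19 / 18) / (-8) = -19 / 144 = -0.13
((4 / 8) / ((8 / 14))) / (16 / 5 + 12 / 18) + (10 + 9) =8921 / 464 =19.23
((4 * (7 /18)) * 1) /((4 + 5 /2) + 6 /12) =2 /9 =0.22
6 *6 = 36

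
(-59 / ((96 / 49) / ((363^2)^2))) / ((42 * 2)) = -796771960677 / 128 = -6224780942.79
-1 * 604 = -604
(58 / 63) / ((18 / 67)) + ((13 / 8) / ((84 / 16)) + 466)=469.74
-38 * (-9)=342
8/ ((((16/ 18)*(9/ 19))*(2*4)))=19/ 8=2.38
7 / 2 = 3.50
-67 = -67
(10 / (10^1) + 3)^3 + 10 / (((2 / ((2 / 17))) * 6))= 64.10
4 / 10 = 2 / 5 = 0.40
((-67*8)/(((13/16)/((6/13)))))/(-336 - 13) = 51456/58981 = 0.87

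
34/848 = 17/424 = 0.04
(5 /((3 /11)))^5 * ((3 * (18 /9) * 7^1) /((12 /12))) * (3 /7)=1006568750 /27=37280324.07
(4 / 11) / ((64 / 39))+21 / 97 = 7479 / 17072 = 0.44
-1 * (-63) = 63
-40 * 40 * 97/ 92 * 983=-38140400/ 23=-1658278.26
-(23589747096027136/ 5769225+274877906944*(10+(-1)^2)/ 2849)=-4244664639029248/ 824175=-5150198245.55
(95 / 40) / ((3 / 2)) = 19 / 12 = 1.58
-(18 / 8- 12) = 39 / 4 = 9.75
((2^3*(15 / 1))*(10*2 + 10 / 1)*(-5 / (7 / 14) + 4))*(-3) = 64800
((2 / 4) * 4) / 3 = 2 / 3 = 0.67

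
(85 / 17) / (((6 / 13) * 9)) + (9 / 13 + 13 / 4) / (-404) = 677225 / 567216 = 1.19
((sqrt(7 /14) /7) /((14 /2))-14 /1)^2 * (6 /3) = (1372-sqrt(2))^2 /4802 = 391.19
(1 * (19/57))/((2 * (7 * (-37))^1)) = -1/1554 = -0.00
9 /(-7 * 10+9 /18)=-18 /139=-0.13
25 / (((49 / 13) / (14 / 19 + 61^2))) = 22981725 / 931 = 24684.99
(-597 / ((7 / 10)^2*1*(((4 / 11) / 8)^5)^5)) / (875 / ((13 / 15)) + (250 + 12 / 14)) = -2821530206027004262380483536103879475200 / 802921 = -3514081965756287682574604000000000.00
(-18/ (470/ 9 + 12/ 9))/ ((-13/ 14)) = 1134/ 3133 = 0.36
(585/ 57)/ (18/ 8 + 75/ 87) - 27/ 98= 3.02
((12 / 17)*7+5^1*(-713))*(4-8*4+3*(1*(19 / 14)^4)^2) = -582732231584155 / 25088413952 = -23227.15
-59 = -59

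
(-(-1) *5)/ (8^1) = 5/ 8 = 0.62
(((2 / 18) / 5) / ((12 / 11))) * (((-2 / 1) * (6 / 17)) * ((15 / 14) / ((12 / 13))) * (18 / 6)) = -143 / 2856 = -0.05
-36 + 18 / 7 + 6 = -192 / 7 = -27.43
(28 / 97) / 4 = 7 / 97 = 0.07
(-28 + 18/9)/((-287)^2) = -26/82369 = -0.00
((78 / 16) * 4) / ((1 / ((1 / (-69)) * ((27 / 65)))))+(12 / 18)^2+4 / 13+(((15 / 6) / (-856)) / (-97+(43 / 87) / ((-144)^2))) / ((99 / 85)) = 152966197475459 / 240978440192490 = 0.63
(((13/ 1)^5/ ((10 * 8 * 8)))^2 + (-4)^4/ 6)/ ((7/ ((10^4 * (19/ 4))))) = 28067607794975/ 12288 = 2284147769.77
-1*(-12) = 12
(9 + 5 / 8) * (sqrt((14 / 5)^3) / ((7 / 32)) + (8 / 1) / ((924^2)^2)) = 1 / 9466668288 + 616 * sqrt(70) / 25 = 206.15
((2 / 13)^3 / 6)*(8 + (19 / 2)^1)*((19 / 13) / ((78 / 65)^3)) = 83125 / 9253764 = 0.01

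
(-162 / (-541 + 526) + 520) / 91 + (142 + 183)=150529 / 455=330.83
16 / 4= 4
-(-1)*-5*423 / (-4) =528.75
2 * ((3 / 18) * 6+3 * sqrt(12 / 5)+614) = 1239.30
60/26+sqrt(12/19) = 2 *sqrt(57)/19+30/13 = 3.10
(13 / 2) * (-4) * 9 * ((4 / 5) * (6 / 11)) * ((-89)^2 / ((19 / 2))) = -88968672 / 1045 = -85137.49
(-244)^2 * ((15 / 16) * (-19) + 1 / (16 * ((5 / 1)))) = -5298704 / 5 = -1059740.80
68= 68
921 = 921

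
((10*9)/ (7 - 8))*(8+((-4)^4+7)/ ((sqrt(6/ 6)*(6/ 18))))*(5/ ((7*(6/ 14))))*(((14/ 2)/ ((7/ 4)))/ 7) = -478200/ 7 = -68314.29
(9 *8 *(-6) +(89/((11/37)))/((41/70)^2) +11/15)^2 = 14985975997362841/76931343225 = 194796.75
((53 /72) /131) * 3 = 53 /3144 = 0.02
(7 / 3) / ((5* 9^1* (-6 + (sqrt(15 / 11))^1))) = -154 / 17145- 7* sqrt(165) / 51435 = -0.01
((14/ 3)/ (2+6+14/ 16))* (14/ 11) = 1568/ 2343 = 0.67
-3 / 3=-1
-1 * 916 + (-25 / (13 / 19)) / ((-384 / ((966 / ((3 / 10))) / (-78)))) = -89549479 / 97344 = -919.93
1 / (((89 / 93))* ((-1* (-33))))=31 / 979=0.03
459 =459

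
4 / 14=2 / 7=0.29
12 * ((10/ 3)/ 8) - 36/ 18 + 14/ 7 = 5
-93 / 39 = -31 / 13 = -2.38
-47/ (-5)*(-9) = -423/ 5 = -84.60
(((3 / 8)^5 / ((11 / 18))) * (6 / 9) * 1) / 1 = 729 / 90112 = 0.01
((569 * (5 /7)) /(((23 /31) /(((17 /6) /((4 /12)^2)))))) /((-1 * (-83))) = 4497945 /26726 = 168.30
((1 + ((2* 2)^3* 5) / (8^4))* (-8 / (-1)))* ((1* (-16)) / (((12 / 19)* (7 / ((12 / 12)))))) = -437 / 14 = -31.21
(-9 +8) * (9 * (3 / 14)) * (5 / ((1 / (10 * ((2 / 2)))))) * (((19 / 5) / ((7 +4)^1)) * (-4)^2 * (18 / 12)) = -61560 / 77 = -799.48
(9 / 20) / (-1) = -9 / 20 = -0.45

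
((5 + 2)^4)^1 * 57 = 136857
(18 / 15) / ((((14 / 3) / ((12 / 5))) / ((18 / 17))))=0.65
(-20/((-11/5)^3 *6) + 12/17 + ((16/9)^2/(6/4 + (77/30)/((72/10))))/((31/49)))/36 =1565233625/15188916798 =0.10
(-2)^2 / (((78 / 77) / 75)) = 3850 / 13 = 296.15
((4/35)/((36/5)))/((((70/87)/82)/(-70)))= -2378/21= -113.24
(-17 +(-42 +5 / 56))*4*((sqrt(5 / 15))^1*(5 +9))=-3299*sqrt(3) / 3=-1904.68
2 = 2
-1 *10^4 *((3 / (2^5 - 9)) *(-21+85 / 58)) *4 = 67980000 / 667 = 101919.04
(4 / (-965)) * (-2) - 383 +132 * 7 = 522073 / 965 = 541.01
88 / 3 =29.33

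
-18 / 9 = -2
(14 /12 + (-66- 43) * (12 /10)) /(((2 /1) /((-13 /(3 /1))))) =50557 /180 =280.87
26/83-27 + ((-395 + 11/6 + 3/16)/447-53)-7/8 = -145033855/1780848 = -81.44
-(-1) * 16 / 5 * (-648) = -10368 / 5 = -2073.60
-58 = -58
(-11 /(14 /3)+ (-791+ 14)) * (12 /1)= -65466 /7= -9352.29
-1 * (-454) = 454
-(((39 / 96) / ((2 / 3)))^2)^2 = -2313441 / 16777216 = -0.14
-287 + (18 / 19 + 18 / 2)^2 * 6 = 110719 / 361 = 306.70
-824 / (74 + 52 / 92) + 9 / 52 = -970069 / 89180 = -10.88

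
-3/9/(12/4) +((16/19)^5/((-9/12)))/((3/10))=-44419139/22284891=-1.99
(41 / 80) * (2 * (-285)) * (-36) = 21033 / 2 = 10516.50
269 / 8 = 33.62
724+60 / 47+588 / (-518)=1259282 / 1739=724.14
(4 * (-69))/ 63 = -92/ 21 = -4.38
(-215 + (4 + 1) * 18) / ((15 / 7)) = -58.33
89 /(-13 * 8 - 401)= -89 /505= -0.18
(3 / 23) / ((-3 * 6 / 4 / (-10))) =20 / 69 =0.29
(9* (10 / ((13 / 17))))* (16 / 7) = 24480 / 91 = 269.01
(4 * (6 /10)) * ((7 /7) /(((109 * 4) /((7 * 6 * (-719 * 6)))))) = -543564 /545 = -997.37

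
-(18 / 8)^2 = -81 / 16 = -5.06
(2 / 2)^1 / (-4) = -1 / 4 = -0.25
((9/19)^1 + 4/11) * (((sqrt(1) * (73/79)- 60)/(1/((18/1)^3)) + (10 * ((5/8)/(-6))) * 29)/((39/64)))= -914603103400/1931787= -473449.25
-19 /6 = -3.17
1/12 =0.08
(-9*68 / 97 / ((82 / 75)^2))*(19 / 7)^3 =-5903026875 / 55928551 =-105.55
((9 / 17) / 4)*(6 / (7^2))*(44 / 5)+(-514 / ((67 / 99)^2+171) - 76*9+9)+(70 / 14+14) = -461140391597 / 699911590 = -658.86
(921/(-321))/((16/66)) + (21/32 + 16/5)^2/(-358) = -11646807323/980633600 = -11.88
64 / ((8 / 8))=64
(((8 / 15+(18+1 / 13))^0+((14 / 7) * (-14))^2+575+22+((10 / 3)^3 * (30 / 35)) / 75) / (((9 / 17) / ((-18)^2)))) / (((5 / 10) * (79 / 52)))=1113778.19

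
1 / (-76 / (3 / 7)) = -3 / 532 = -0.01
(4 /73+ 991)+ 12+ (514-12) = 109869 /73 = 1505.05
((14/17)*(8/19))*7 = 2.43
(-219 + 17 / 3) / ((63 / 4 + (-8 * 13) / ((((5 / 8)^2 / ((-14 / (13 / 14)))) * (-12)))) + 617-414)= 64000 / 34727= 1.84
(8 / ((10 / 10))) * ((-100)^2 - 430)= 76560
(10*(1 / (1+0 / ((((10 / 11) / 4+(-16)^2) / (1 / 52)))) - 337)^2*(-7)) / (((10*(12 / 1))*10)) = -6585.60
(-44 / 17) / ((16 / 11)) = -1.78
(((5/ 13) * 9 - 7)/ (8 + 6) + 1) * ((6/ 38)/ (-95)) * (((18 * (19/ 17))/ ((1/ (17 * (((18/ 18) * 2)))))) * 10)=-14688/ 1729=-8.50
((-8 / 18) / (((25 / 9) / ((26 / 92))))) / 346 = -13 / 99475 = -0.00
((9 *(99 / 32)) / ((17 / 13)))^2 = 134165889 / 295936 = 453.36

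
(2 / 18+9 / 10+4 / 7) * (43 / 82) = 42871 / 51660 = 0.83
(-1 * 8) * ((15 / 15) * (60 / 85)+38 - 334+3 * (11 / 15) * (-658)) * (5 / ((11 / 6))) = 7111008 / 187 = 38026.78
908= 908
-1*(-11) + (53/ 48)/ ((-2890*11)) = 16785067/ 1525920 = 11.00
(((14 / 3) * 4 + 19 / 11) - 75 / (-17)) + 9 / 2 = 32881 / 1122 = 29.31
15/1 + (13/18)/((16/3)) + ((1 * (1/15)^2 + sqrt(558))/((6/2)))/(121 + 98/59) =59 * sqrt(62)/7237 + 2365958113/156319200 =15.20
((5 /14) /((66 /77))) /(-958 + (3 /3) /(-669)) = -1115 /2563612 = -0.00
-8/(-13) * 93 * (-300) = -223200/13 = -17169.23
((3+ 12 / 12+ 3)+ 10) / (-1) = -17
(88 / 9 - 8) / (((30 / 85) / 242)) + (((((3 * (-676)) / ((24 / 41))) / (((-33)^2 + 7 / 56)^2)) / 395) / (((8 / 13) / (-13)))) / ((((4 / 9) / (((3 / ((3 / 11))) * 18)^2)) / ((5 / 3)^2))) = 203583773018252 / 161929615077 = 1257.24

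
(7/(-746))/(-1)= 7/746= 0.01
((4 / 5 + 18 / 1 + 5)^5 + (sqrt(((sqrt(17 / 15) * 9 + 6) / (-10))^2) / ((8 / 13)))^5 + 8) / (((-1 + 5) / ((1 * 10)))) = 19091109.42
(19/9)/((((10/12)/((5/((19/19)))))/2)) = 76/3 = 25.33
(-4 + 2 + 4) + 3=5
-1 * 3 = -3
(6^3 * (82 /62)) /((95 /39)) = 345384 /2945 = 117.28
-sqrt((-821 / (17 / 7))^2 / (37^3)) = -5747 * sqrt(37) / 23273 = -1.50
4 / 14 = 2 / 7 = 0.29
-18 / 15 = -6 / 5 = -1.20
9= 9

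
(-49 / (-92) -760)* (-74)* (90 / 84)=38778405 / 644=60214.91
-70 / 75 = -14 / 15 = -0.93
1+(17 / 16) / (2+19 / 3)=451 / 400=1.13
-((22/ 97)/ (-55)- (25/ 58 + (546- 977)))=-12111789/ 28130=-430.56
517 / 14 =36.93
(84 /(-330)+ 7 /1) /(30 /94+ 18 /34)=296429 /37290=7.95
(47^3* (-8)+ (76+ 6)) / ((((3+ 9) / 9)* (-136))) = 4579.97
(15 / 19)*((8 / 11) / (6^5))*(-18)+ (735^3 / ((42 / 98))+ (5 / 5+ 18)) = 3485439933223 / 3762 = 926485894.00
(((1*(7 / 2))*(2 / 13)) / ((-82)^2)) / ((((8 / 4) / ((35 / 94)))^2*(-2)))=-8575 / 6178979456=-0.00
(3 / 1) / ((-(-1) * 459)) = 1 / 153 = 0.01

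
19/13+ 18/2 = 10.46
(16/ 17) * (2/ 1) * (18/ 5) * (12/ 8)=864/ 85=10.16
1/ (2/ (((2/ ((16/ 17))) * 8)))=17/ 2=8.50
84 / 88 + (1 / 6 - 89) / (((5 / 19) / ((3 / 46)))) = -106567 / 5060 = -21.06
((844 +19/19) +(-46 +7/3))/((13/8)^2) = 303.46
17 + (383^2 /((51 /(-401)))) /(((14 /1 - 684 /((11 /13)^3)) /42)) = 548261721086 /12614969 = 43461.20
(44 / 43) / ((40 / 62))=341 / 215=1.59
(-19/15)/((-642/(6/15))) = 19/24075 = 0.00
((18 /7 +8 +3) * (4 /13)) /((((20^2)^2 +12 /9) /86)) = 24510 /10920091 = 0.00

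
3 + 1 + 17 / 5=37 / 5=7.40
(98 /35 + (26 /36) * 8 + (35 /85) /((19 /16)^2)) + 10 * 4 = 13496122 /276165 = 48.87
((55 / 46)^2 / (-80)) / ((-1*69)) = 605 / 2336064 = 0.00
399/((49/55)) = 3135/7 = 447.86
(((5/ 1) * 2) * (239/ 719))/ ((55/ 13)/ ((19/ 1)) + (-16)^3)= -590330/ 727381383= -0.00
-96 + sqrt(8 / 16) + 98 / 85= -8062 / 85 + sqrt(2) / 2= -94.14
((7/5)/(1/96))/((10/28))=376.32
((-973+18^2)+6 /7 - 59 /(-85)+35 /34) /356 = -769239 /423640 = -1.82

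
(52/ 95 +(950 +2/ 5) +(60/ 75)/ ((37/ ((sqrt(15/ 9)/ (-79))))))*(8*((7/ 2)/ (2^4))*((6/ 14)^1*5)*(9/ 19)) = 1689.18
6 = 6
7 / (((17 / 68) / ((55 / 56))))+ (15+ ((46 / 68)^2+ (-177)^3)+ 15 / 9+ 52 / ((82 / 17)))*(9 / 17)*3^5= -574788500339419 / 805732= -713374298.57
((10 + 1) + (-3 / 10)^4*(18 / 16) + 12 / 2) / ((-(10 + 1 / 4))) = -1360729 / 820000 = -1.66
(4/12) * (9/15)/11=1/55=0.02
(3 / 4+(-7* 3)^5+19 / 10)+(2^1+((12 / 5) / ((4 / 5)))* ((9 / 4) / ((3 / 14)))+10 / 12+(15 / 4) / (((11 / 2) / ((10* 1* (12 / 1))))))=-2695428251 / 660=-4083982.20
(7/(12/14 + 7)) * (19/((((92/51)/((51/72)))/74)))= 9955183/20240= 491.86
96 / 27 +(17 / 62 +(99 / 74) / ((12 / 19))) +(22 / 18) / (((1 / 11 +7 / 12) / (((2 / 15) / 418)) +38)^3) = 313199979035802391 / 52656419300459112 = 5.95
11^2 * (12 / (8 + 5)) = 1452 / 13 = 111.69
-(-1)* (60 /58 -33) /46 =-927 /1334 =-0.69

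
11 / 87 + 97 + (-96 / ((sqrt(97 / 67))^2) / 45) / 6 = 12263662 / 126585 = 96.88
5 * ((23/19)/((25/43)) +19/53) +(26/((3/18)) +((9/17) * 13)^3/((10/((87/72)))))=82163907229/395791280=207.59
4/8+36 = 73/2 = 36.50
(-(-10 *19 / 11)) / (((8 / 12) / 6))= 1710 / 11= 155.45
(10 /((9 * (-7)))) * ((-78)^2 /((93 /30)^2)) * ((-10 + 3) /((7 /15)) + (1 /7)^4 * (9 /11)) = 267801456000 /177666797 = 1507.32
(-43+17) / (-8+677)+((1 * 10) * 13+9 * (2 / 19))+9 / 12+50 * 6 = 21947245 / 50844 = 431.66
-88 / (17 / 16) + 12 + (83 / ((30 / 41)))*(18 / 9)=39791 / 255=156.04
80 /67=1.19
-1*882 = -882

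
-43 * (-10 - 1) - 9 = 464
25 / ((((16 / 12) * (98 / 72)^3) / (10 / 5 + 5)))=874800 / 16807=52.05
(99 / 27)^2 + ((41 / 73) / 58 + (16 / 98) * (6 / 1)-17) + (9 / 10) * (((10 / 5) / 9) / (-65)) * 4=-1564785251 / 606838050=-2.58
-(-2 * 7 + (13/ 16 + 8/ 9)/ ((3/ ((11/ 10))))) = 11557/ 864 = 13.38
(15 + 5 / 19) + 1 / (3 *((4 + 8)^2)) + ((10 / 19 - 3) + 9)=178867 / 8208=21.79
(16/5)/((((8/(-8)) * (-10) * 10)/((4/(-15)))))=-16/1875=-0.01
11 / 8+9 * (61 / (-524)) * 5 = -4049 / 1048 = -3.86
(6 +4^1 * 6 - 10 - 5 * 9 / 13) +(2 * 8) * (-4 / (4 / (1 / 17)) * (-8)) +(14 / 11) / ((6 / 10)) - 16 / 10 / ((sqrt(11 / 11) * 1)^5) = 896641 / 36465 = 24.59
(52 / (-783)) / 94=-26 / 36801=-0.00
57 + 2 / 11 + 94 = 1663 / 11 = 151.18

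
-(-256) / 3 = 256 / 3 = 85.33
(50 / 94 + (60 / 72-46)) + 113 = 19279 / 282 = 68.37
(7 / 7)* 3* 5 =15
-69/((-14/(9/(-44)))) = -621/616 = -1.01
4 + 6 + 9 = 19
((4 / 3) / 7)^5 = 1024 / 4084101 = 0.00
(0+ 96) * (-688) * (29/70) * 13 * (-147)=261451008/5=52290201.60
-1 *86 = -86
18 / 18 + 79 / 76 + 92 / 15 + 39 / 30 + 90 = 113399 / 1140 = 99.47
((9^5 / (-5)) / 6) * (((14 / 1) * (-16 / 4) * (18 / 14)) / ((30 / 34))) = 4015332 / 25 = 160613.28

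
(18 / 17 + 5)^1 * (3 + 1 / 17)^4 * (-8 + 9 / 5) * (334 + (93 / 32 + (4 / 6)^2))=-70882073110888 / 63893565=-1109377.34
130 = 130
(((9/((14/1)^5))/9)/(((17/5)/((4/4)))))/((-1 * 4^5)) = -5/9362440192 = -0.00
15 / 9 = 5 / 3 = 1.67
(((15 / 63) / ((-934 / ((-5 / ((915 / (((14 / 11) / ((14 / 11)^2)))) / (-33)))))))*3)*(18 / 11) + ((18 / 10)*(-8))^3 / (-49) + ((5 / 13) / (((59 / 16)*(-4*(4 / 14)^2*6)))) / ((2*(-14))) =60.94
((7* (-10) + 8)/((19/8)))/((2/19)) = -248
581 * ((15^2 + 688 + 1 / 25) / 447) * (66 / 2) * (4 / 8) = 72940483 / 3725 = 19581.34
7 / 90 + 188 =16927 / 90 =188.08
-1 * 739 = -739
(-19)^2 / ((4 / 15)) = 5415 / 4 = 1353.75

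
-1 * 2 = -2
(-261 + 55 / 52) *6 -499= -53525 / 26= -2058.65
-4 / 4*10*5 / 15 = -10 / 3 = -3.33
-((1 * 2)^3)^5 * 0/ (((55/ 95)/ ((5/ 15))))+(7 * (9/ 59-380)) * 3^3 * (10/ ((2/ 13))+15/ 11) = -3092045670/ 649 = -4764323.07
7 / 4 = 1.75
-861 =-861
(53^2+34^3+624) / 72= 42737 / 72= 593.57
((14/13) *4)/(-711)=-0.01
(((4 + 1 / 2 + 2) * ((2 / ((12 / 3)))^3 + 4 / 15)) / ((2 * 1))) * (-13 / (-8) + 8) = 47047 / 3840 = 12.25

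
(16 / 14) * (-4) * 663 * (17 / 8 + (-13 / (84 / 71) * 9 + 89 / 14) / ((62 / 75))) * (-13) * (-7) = 6572366736 / 217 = 30287404.31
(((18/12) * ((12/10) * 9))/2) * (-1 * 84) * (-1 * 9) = 30618/5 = 6123.60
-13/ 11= -1.18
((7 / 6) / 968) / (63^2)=1 / 3293136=0.00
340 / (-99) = -340 / 99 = -3.43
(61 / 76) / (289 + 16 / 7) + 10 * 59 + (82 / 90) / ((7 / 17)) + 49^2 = 146109801473 / 48813660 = 2993.22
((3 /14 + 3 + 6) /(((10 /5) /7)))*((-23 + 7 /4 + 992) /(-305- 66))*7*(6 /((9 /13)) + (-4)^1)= -1168783 /424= -2756.56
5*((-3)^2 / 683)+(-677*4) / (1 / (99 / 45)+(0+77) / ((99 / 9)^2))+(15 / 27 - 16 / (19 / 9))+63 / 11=-3190691236 / 1284723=-2483.56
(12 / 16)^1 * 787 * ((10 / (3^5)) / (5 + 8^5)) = 3935 / 5309226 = 0.00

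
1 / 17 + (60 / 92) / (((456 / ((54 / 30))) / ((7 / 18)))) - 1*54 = -6411545 / 118864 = -53.94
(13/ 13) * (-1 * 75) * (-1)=75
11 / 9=1.22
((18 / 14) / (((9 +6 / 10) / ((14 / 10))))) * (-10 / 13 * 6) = -45 / 52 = -0.87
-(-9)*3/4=27/4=6.75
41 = 41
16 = 16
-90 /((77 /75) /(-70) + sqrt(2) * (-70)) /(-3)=247500 /5512499879 - 1181250000 * sqrt(2) /5512499879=-0.30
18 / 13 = 1.38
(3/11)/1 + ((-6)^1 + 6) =3/11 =0.27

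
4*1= 4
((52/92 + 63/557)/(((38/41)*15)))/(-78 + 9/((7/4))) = -249403/372415770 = -0.00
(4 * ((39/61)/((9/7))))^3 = 48228544/6128487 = 7.87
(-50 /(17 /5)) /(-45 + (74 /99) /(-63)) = 0.33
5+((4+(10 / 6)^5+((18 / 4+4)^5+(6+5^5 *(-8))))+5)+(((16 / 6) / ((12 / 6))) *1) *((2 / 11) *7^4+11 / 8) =1709632433 / 85536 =19987.29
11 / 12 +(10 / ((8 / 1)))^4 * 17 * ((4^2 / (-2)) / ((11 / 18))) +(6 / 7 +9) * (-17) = -2624081 / 3696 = -709.98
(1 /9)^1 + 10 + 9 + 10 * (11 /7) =2194 /63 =34.83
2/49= 0.04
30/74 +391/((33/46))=665977/1221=545.44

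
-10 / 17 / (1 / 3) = -30 / 17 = -1.76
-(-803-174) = 977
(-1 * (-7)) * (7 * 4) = 196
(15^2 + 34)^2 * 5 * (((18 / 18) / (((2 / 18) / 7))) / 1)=21130515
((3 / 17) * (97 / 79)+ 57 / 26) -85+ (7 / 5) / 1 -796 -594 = -256855239 / 174590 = -1471.19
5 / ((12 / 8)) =10 / 3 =3.33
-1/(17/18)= -18/17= -1.06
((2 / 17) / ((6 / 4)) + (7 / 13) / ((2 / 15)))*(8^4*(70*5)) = 3913011200 / 663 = 5901977.68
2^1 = 2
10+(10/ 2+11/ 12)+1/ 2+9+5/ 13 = 4025/ 156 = 25.80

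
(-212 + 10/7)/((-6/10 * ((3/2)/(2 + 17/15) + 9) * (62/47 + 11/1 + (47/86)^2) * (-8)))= -2736575470/7460768007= -0.37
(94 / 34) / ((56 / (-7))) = -47 / 136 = -0.35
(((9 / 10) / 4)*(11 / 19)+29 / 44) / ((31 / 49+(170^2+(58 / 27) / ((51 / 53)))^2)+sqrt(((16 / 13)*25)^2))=0.00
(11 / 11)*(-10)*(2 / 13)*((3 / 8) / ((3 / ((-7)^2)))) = -245 / 26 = -9.42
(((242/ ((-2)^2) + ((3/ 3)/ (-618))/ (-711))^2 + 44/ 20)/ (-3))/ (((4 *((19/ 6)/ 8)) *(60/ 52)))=-668.24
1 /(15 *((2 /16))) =8 /15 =0.53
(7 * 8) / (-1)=-56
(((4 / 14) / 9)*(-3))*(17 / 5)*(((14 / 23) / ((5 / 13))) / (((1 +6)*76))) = -221 / 229425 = -0.00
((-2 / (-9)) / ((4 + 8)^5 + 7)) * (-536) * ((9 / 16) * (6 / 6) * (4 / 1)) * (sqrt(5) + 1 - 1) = -268 * sqrt(5) / 248839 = -0.00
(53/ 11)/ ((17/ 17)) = 53/ 11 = 4.82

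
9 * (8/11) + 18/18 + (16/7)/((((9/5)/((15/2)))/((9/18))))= 2843/231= 12.31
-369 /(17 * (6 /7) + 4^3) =-2583 /550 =-4.70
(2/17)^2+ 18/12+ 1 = 1453/578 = 2.51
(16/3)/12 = 4/9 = 0.44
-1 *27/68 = -0.40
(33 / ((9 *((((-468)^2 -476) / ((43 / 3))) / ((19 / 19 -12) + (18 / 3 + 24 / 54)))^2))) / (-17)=-3108169 / 161435369555856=-0.00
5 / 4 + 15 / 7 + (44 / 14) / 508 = 12087 / 3556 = 3.40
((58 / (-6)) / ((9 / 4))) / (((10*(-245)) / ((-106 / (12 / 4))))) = -6148 / 99225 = -0.06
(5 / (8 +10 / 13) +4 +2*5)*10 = 8305 / 57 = 145.70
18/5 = 3.60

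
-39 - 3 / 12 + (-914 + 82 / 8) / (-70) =-1475 / 56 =-26.34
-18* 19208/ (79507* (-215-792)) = 345744/ 80063549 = 0.00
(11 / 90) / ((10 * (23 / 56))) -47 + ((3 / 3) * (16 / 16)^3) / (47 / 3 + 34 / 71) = -46.91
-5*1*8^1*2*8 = -640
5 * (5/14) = 25/14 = 1.79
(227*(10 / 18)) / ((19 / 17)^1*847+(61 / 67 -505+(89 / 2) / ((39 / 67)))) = 33611890 / 138328653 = 0.24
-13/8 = -1.62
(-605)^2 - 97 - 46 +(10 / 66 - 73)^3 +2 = -744461956 / 35937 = -20715.75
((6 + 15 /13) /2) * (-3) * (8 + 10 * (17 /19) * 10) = -258354 /247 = -1045.97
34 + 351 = 385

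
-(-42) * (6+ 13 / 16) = 2289 / 8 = 286.12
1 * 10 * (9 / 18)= 5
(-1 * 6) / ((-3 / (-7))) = -14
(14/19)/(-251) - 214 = -214.00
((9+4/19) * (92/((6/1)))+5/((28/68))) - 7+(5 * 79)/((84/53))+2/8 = 395.85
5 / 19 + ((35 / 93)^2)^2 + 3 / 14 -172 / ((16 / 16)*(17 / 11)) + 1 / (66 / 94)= -109.37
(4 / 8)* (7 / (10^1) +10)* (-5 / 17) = -107 / 68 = -1.57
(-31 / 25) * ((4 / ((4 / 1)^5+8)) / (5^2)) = -0.00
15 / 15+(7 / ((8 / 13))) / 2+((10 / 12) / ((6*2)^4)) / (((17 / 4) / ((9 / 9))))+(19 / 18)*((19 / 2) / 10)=20331889 / 2643840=7.69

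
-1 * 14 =-14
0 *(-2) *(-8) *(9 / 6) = 0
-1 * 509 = -509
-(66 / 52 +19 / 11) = -857 / 286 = -3.00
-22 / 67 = -0.33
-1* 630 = -630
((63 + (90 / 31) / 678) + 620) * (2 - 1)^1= 2392564 / 3503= 683.00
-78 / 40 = -39 / 20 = -1.95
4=4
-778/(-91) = 778/91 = 8.55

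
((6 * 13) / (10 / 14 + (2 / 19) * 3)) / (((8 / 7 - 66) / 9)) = -326781 / 31099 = -10.51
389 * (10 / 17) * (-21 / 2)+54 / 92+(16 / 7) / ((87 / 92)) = -1142801195 / 476238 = -2399.64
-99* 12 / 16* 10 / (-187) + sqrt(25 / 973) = 5* sqrt(973) / 973 + 135 / 34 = 4.13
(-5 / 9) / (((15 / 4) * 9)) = -4 / 243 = -0.02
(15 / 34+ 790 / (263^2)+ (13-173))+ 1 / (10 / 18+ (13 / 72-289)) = -7787755924287 / 48810488230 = -159.55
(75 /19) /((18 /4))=50 /57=0.88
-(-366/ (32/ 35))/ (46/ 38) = 121695/ 368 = 330.69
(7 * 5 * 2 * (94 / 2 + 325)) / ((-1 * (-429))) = 8680 / 143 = 60.70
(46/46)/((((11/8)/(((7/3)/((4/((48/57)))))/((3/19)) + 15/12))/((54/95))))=1884/1045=1.80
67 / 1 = 67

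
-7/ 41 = -0.17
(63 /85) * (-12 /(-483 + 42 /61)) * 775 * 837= 11961.96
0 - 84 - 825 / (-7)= 237 / 7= 33.86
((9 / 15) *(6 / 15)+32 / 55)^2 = 51076 / 75625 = 0.68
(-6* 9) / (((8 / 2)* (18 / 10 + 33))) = -45 / 116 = -0.39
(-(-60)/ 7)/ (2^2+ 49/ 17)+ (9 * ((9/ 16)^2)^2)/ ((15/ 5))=27655699/ 17891328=1.55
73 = 73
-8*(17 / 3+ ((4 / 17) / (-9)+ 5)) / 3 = -13024 / 459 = -28.37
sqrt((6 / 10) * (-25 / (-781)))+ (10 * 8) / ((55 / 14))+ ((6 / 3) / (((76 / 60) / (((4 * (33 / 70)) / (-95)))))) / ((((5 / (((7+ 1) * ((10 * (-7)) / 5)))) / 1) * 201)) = sqrt(11715) / 781+ 135470432 / 6651425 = 20.51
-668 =-668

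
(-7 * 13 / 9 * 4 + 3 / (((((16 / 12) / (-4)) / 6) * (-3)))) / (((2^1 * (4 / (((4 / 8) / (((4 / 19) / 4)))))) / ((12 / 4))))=-79.96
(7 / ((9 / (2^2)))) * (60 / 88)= 70 / 33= 2.12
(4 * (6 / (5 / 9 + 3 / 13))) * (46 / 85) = 16.52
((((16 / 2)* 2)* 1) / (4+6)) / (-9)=-8 / 45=-0.18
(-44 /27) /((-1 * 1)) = 44 /27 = 1.63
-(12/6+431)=-433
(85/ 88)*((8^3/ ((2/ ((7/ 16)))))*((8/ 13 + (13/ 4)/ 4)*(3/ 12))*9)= 347.56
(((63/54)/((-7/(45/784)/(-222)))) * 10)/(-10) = -1665/784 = -2.12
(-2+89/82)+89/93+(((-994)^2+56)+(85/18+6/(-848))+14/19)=91055737347721/92152584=988097.49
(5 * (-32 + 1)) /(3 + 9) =-155 /12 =-12.92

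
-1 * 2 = -2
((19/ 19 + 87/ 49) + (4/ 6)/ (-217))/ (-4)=-6317/ 9114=-0.69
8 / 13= 0.62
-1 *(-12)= 12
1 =1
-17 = -17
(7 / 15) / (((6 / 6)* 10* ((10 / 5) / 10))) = 0.23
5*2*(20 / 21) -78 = -1438 / 21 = -68.48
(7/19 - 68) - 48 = -2197/19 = -115.63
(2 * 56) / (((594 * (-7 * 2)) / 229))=-916 / 297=-3.08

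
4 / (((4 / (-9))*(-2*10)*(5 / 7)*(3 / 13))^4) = 5554571841 / 6400000000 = 0.87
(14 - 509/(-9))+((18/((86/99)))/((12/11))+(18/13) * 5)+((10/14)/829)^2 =65376914517071/677671856316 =96.47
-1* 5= -5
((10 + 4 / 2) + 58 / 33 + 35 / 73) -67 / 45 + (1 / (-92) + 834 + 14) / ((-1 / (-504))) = 355213670192 / 831105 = 427399.27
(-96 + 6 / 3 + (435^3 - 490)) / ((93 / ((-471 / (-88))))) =12923029687 / 2728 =4737180.97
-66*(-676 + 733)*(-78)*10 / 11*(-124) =-33078240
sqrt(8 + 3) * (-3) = -3 * sqrt(11) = -9.95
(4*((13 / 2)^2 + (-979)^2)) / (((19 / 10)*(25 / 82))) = 628765012 / 95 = 6618579.07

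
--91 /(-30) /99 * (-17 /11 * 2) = 1547 /16335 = 0.09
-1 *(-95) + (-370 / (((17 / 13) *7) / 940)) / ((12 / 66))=-24856395 / 119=-208877.27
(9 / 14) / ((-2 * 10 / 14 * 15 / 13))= -0.39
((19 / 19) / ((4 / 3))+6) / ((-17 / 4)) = -27 / 17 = -1.59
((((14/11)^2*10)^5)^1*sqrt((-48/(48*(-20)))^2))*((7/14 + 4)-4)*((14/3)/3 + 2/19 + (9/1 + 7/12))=1390410969637760000/4435299606771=313487.50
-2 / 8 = -1 / 4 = -0.25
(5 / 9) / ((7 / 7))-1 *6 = -49 / 9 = -5.44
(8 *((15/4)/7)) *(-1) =-30/7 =-4.29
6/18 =1/3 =0.33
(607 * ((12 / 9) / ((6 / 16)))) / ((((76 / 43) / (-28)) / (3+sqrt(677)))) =-5846624 * sqrt(677) / 171 - 5846624 / 57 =-992190.00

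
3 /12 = 1 /4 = 0.25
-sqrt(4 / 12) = -0.58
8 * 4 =32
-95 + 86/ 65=-6089/ 65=-93.68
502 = 502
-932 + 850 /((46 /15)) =-15061 /23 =-654.83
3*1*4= 12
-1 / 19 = -0.05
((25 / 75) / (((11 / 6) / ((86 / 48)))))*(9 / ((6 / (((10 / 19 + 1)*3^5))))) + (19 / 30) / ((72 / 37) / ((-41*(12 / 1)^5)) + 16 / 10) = 12737068739487 / 70127042392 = 181.63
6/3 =2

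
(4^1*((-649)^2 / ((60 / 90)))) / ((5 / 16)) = 40435296 / 5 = 8087059.20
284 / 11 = 25.82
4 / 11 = 0.36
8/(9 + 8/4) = 8/11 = 0.73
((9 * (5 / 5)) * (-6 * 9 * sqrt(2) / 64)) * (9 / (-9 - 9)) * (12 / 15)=243 * sqrt(2) / 80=4.30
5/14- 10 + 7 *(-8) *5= -289.64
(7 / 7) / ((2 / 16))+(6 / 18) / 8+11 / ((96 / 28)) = 11.25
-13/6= -2.17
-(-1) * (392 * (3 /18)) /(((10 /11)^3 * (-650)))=-65219 /487500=-0.13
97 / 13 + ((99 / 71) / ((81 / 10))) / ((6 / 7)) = 190954 / 24921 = 7.66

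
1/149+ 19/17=2848/2533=1.12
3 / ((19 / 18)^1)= 54 / 19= 2.84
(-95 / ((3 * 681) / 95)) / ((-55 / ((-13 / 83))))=-23465 / 1865259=-0.01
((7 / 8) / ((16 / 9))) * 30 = 945 / 64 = 14.77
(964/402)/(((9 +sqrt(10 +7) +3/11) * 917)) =10604/30166549 - 58322 * sqrt(17)/1538493999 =0.00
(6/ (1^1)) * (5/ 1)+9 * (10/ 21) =240/ 7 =34.29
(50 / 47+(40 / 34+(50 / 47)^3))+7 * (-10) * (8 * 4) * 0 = 6079110 / 1764991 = 3.44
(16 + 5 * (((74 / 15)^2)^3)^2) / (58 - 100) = -1925983702222076125784 / 77847802734375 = -24740373.33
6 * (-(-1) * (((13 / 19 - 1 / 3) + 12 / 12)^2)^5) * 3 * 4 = 58613443780689605192 / 40225925717432361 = 1457.11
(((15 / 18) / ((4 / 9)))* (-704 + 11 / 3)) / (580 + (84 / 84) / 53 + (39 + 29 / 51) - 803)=28395015 / 3966112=7.16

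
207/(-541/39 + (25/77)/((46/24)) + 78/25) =-357432075/18272893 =-19.56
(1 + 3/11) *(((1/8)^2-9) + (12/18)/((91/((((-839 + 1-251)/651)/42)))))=-238452769/20852832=-11.44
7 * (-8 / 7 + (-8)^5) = -229384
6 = 6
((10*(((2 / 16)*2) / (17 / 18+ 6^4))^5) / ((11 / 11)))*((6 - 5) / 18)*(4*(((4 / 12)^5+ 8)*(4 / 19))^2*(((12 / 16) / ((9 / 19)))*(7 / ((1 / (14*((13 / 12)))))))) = 1967173 / 6968862720691505883900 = 0.00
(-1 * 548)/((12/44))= -6028/3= -2009.33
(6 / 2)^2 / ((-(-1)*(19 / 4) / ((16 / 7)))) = 576 / 133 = 4.33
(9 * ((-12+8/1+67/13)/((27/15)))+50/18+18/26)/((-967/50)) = -54050/113139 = -0.48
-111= -111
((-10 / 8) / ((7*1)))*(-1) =5 / 28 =0.18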